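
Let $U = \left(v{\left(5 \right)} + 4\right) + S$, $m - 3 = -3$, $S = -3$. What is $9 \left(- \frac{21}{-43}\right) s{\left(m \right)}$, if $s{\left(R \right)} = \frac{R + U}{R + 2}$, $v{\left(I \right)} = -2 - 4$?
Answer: $- \frac{945}{86} \approx -10.988$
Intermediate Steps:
$m = 0$ ($m = 3 - 3 = 0$)
$v{\left(I \right)} = -6$
$U = -5$ ($U = \left(-6 + 4\right) - 3 = -2 - 3 = -5$)
$s{\left(R \right)} = \frac{-5 + R}{2 + R}$ ($s{\left(R \right)} = \frac{R - 5}{R + 2} = \frac{-5 + R}{2 + R}$)
$9 \left(- \frac{21}{-43}\right) s{\left(m \right)} = 9 \left(- \frac{21}{-43}\right) \frac{-5 + 0}{2 + 0} = 9 \left(\left(-21\right) \left(- \frac{1}{43}\right)\right) \frac{1}{2} \left(-5\right) = 9 \cdot \frac{21}{43} \cdot \frac{1}{2} \left(-5\right) = \frac{189}{43} \left(- \frac{5}{2}\right) = - \frac{945}{86}$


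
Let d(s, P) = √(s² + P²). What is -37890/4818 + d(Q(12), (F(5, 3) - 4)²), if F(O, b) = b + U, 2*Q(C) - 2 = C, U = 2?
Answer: -6315/803 + 5*√2 ≈ -0.79319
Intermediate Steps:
Q(C) = 1 + C/2
F(O, b) = 2 + b (F(O, b) = b + 2 = 2 + b)
d(s, P) = √(P² + s²)
-37890/4818 + d(Q(12), (F(5, 3) - 4)²) = -37890/4818 + √((((2 + 3) - 4)²)² + (1 + (½)*12)²) = -37890*1/4818 + √(((5 - 4)²)² + (1 + 6)²) = -6315/803 + √((1²)² + 7²) = -6315/803 + √(1² + 49) = -6315/803 + √(1 + 49) = -6315/803 + √50 = -6315/803 + 5*√2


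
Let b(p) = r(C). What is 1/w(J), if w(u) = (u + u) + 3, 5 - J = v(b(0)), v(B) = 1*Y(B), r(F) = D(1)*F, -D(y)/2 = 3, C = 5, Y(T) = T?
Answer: 1/73 ≈ 0.013699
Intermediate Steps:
D(y) = -6 (D(y) = -2*3 = -6)
r(F) = -6*F
b(p) = -30 (b(p) = -6*5 = -30)
v(B) = B (v(B) = 1*B = B)
J = 35 (J = 5 - 1*(-30) = 5 + 30 = 35)
w(u) = 3 + 2*u (w(u) = 2*u + 3 = 3 + 2*u)
1/w(J) = 1/(3 + 2*35) = 1/(3 + 70) = 1/73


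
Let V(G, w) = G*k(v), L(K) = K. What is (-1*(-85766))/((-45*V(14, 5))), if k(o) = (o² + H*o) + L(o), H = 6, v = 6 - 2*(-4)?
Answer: -42883/92610 ≈ -0.46305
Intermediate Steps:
v = 14 (v = 6 + 8 = 14)
k(o) = o² + 7*o (k(o) = (o² + 6*o) + o = o² + 7*o)
V(G, w) = 294*G (V(G, w) = G*(14*(7 + 14)) = G*(14*21) = G*294 = 294*G)
(-1*(-85766))/((-45*V(14, 5))) = (-1*(-85766))/((-13230*14)) = 85766/((-45*4116)) = 85766/(-185220) = 85766*(-1/185220) = -42883/92610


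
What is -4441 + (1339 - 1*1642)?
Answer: -4744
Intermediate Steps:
-4441 + (1339 - 1*1642) = -4441 + (1339 - 1642) = -4441 - 303 = -4744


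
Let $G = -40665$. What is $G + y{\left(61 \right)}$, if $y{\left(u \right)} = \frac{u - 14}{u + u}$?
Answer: $- \frac{4961083}{122} \approx -40665.0$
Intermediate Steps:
$y{\left(u \right)} = \frac{-14 + u}{2 u}$
$G + y{\left(61 \right)} = -40665 + \frac{-14 + 61}{2 \cdot 61} = -40665 + \frac{1}{2} \cdot \frac{1}{61} \cdot 47 = -40665 + \frac{47}{122} = - \frac{4961083}{122}$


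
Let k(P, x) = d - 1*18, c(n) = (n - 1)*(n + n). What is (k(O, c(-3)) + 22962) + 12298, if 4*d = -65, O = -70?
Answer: 140903/4 ≈ 35226.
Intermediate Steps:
d = -65/4 (d = (1/4)*(-65) = -65/4 ≈ -16.250)
c(n) = 2*n*(-1 + n) (c(n) = (-1 + n)*(2*n) = 2*n*(-1 + n))
k(P, x) = -137/4 (k(P, x) = -65/4 - 1*18 = -65/4 - 18 = -137/4)
(k(O, c(-3)) + 22962) + 12298 = (-137/4 + 22962) + 12298 = 91711/4 + 12298 = 140903/4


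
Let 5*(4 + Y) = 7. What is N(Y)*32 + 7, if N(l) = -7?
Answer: -217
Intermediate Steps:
Y = -13/5 (Y = -4 + (⅕)*7 = -4 + 7/5 = -13/5 ≈ -2.6000)
N(Y)*32 + 7 = -7*32 + 7 = -224 + 7 = -217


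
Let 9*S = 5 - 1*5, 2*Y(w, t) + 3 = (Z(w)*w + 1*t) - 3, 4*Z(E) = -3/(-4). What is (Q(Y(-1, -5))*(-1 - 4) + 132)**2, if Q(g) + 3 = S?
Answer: 21609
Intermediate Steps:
Z(E) = 3/16 (Z(E) = (-3/(-4))/4 = (-3*(-1/4))/4 = (1/4)*(3/4) = 3/16)
Y(w, t) = -3 + t/2 + 3*w/32 (Y(w, t) = -3/2 + ((3*w/16 + 1*t) - 3)/2 = -3/2 + ((3*w/16 + t) - 3)/2 = -3/2 + ((t + 3*w/16) - 3)/2 = -3/2 + (-3 + t + 3*w/16)/2 = -3/2 + (-3/2 + t/2 + 3*w/32) = -3 + t/2 + 3*w/32)
S = 0 (S = (5 - 1*5)/9 = (5 - 5)/9 = (1/9)*0 = 0)
Q(g) = -3 (Q(g) = -3 + 0 = -3)
(Q(Y(-1, -5))*(-1 - 4) + 132)**2 = (-3*(-1 - 4) + 132)**2 = (-3*(-5) + 132)**2 = (15 + 132)**2 = 147**2 = 21609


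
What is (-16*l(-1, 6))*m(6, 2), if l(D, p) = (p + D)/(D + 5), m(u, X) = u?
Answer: -120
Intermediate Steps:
l(D, p) = (D + p)/(5 + D)
(-16*l(-1, 6))*m(6, 2) = -16*(-1 + 6)/(5 - 1)*6 = -16*5/4*6 = -20*6 = -120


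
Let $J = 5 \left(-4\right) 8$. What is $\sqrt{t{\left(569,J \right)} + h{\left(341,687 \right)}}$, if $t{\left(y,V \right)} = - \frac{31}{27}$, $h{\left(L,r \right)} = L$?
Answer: $\frac{2 \sqrt{6882}}{9} \approx 18.435$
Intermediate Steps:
$J = -160$ ($J = \left(-20\right) 8 = -160$)
$t{\left(y,V \right)} = - \frac{31}{27}$ ($t{\left(y,V \right)} = \left(-31\right) \frac{1}{27} = - \frac{31}{27}$)
$\sqrt{t{\left(569,J \right)} + h{\left(341,687 \right)}} = \sqrt{- \frac{31}{27} + 341} = \sqrt{\frac{9176}{27}} = \frac{2 \sqrt{6882}}{9}$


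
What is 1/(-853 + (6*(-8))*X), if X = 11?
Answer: -1/1381 ≈ -0.00072411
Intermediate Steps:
1/(-853 + (6*(-8))*X) = 1/(-853 + (6*(-8))*11) = 1/(-853 - 48*11) = 1/(-853 - 528) = 1/(-1381) = -1/1381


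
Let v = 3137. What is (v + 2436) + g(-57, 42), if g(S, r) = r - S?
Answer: 5672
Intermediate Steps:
(v + 2436) + g(-57, 42) = (3137 + 2436) + (42 - 1*(-57)) = 5573 + (42 + 57) = 5573 + 99 = 5672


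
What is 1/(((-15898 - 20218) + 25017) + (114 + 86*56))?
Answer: -1/6169 ≈ -0.00016210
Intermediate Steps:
1/(((-15898 - 20218) + 25017) + (114 + 86*56)) = 1/((-36116 + 25017) + (114 + 4816)) = 1/(-11099 + 4930) = 1/(-6169) = -1/6169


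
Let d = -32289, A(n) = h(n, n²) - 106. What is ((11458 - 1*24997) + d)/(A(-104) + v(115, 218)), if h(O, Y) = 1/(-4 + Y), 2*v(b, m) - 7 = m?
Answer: -495492336/70279 ≈ -7050.4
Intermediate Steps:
v(b, m) = 7/2 + m/2
A(n) = -106 + 1/(-4 + n²) (A(n) = 1/(-4 + n²) - 106 = -106 + 1/(-4 + n²))
((11458 - 1*24997) + d)/(A(-104) + v(115, 218)) = ((11458 - 1*24997) - 32289)/((425 - 106*(-104)²)/(-4 + (-104)²) + (7/2 + (½)*218)) = ((11458 - 24997) - 32289)/((425 - 106*10816)/(-4 + 10816) + (7/2 + 109)) = (-13539 - 32289)/((425 - 1146496)/10812 + 225/2) = -45828/((1/10812)*(-1146071) + 225/2) = -45828/(-1146071/10812 + 225/2) = -45828/70279/10812 = -45828*10812/70279 = -495492336/70279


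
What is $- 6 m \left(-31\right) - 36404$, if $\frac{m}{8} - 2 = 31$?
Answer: $12700$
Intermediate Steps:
$m = 264$ ($m = 16 + 8 \cdot 31 = 16 + 248 = 264$)
$- 6 m \left(-31\right) - 36404 = \left(-6\right) 264 \left(-31\right) - 36404 = \left(-1584\right) \left(-31\right) - 36404 = 49104 - 36404 = 12700$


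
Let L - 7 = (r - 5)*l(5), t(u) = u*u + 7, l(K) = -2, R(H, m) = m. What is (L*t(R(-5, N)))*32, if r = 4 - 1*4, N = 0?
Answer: 3808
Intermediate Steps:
r = 0 (r = 4 - 4 = 0)
t(u) = 7 + u**2 (t(u) = u**2 + 7 = 7 + u**2)
L = 17 (L = 7 + (0 - 5)*(-2) = 7 - 5*(-2) = 7 + 10 = 17)
(L*t(R(-5, N)))*32 = (17*(7 + 0**2))*32 = (17*(7 + 0))*32 = (17*7)*32 = 119*32 = 3808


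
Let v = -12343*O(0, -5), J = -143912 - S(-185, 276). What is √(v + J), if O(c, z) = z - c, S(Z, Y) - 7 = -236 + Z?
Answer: 3*I*√9087 ≈ 285.98*I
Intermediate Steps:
S(Z, Y) = -229 + Z (S(Z, Y) = 7 + (-236 + Z) = -229 + Z)
J = -143498 (J = -143912 - (-229 - 185) = -143912 - 1*(-414) = -143912 + 414 = -143498)
v = 61715 (v = -12343*(-5 - 1*0) = -12343*(-5 + 0) = -12343*(-5) = 61715)
√(v + J) = √(61715 - 143498) = √(-81783) = 3*I*√9087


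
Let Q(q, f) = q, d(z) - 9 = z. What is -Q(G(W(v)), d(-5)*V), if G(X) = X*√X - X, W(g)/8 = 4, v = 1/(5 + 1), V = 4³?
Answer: 32 - 128*√2 ≈ -149.02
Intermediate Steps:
d(z) = 9 + z
V = 64
v = ⅙ (v = 1/6 = ⅙ ≈ 0.16667)
W(g) = 32 (W(g) = 8*4 = 32)
G(X) = X^(3/2) - X
-Q(G(W(v)), d(-5)*V) = -(32^(3/2) - 1*32) = -(128*√2 - 32) = -(-32 + 128*√2) = 32 - 128*√2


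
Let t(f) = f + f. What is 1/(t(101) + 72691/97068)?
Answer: 97068/19680427 ≈ 0.0049322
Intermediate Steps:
t(f) = 2*f
1/(t(101) + 72691/97068) = 1/(2*101 + 72691/97068) = 1/(202 + 72691*(1/97068)) = 1/(202 + 72691/97068) = 1/(19680427/97068) = 97068/19680427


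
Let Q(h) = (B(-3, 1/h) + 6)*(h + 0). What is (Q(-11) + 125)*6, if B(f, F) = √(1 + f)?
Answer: 354 - 66*I*√2 ≈ 354.0 - 93.338*I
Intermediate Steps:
Q(h) = h*(6 + I*√2) (Q(h) = (√(1 - 3) + 6)*(h + 0) = (√(-2) + 6)*h = (I*√2 + 6)*h = (6 + I*√2)*h = h*(6 + I*√2))
(Q(-11) + 125)*6 = (-11*(6 + I*√2) + 125)*6 = ((-66 - 11*I*√2) + 125)*6 = (59 - 11*I*√2)*6 = 354 - 66*I*√2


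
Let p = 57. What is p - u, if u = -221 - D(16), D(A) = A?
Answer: 294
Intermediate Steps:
u = -237 (u = -221 - 1*16 = -221 - 16 = -237)
p - u = 57 - 1*(-237) = 57 + 237 = 294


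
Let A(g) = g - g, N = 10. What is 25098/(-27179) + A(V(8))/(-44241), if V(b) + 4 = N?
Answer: -25098/27179 ≈ -0.92343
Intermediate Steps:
V(b) = 6 (V(b) = -4 + 10 = 6)
A(g) = 0
25098/(-27179) + A(V(8))/(-44241) = 25098/(-27179) + 0/(-44241) = 25098*(-1/27179) + 0*(-1/44241) = -25098/27179 + 0 = -25098/27179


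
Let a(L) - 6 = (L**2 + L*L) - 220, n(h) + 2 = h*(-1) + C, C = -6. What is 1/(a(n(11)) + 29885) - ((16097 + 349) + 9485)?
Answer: -788120882/30393 ≈ -25931.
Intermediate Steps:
n(h) = -8 - h (n(h) = -2 + (h*(-1) - 6) = -2 + (-h - 6) = -2 + (-6 - h) = -8 - h)
a(L) = -214 + 2*L**2 (a(L) = 6 + ((L**2 + L*L) - 220) = 6 + ((L**2 + L**2) - 220) = 6 + (2*L**2 - 220) = 6 + (-220 + 2*L**2) = -214 + 2*L**2)
1/(a(n(11)) + 29885) - ((16097 + 349) + 9485) = 1/((-214 + 2*(-8 - 1*11)**2) + 29885) - ((16097 + 349) + 9485) = 1/((-214 + 2*(-8 - 11)**2) + 29885) - (16446 + 9485) = 1/((-214 + 2*(-19)**2) + 29885) - 1*25931 = 1/((-214 + 2*361) + 29885) - 25931 = 1/((-214 + 722) + 29885) - 25931 = 1/(508 + 29885) - 25931 = 1/30393 - 25931 = -788120882/30393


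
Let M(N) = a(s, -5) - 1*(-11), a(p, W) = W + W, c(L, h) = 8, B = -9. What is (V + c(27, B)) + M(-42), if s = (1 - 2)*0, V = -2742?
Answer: -2733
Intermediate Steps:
s = 0 (s = -1*0 = 0)
a(p, W) = 2*W
M(N) = 1 (M(N) = 2*(-5) - 1*(-11) = -10 + 11 = 1)
(V + c(27, B)) + M(-42) = (-2742 + 8) + 1 = -2734 + 1 = -2733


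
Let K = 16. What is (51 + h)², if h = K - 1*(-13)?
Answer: 6400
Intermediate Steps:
h = 29 (h = 16 - 1*(-13) = 16 + 13 = 29)
(51 + h)² = (51 + 29)² = 80² = 6400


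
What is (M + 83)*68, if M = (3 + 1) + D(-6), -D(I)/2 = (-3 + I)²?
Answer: -5100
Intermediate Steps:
D(I) = -2*(-3 + I)²
M = -158 (M = (3 + 1) - 2*(-3 - 6)² = 4 - 2*(-9)² = 4 - 2*81 = 4 - 162 = -158)
(M + 83)*68 = (-158 + 83)*68 = -75*68 = -5100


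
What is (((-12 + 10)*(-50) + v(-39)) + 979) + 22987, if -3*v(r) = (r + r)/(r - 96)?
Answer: 3248884/135 ≈ 24066.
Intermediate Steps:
v(r) = -2*r/(3*(-96 + r)) (v(r) = -(r + r)/(3*(r - 96)) = -2*r/(3*(-96 + r)))
(((-12 + 10)*(-50) + v(-39)) + 979) + 22987 = (((-12 + 10)*(-50) - 2*(-39)/(-288 + 3*(-39))) + 979) + 22987 = ((-2*(-50) - 2*(-39)/(-288 - 117)) + 979) + 22987 = ((100 - 2*(-39)/(-405)) + 979) + 22987 = ((100 - 2*(-39)*(-1/405)) + 979) + 22987 = ((100 - 26/135) + 979) + 22987 = (13474/135 + 979) + 22987 = 145639/135 + 22987 = 3248884/135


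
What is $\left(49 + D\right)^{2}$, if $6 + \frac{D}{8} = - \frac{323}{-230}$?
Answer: $\frac{1979649}{13225} \approx 149.69$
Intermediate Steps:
$D = - \frac{4228}{115}$ ($D = -48 + 8 \left(- \frac{323}{-230}\right) = -48 + 8 \left(\left(-323\right) \left(- \frac{1}{230}\right)\right) = -48 + 8 \cdot \frac{323}{230} = -48 + \frac{1292}{115} = - \frac{4228}{115} \approx -36.765$)
$\left(49 + D\right)^{2} = \left(49 - \frac{4228}{115}\right)^{2} = \left(\frac{1407}{115}\right)^{2} = \frac{1979649}{13225}$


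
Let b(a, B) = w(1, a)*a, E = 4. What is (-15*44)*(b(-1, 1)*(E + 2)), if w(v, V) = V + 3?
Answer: 7920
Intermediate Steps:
w(v, V) = 3 + V
b(a, B) = a*(3 + a) (b(a, B) = (3 + a)*a = a*(3 + a))
(-15*44)*(b(-1, 1)*(E + 2)) = (-15*44)*((-(3 - 1))*(4 + 2)) = -660*(-1*2)*6 = -(-1320)*6 = -660*(-12) = 7920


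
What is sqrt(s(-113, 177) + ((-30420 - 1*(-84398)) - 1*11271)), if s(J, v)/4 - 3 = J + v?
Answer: 15*sqrt(191) ≈ 207.30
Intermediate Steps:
s(J, v) = 12 + 4*J + 4*v (s(J, v) = 12 + 4*(J + v) = 12 + (4*J + 4*v) = 12 + 4*J + 4*v)
sqrt(s(-113, 177) + ((-30420 - 1*(-84398)) - 1*11271)) = sqrt((12 + 4*(-113) + 4*177) + ((-30420 - 1*(-84398)) - 1*11271)) = sqrt((12 - 452 + 708) + ((-30420 + 84398) - 11271)) = sqrt(268 + (53978 - 11271)) = sqrt(268 + 42707) = sqrt(42975) = 15*sqrt(191)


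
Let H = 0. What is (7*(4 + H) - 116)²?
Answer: 7744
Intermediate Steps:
(7*(4 + H) - 116)² = (7*(4 + 0) - 116)² = (7*4 - 116)² = (28 - 116)² = (-88)² = 7744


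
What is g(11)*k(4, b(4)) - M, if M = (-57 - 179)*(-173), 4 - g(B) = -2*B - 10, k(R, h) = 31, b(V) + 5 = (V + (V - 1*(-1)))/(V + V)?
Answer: -39712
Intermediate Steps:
b(V) = -5 + (1 + 2*V)/(2*V) (b(V) = -5 + (V + (V - 1*(-1)))/(V + V) = -5 + (V + (V + 1))/((2*V)) = -5 + (V + (1 + V))*(1/(2*V)) = -5 + (1 + 2*V)*(1/(2*V)) = -5 + (1 + 2*V)/(2*V))
g(B) = 14 + 2*B (g(B) = 4 - (-2*B - 10) = 4 - (-10 - 2*B) = 4 + (10 + 2*B) = 14 + 2*B)
M = 40828 (M = -236*(-173) = 40828)
g(11)*k(4, b(4)) - M = (14 + 2*11)*31 - 1*40828 = (14 + 22)*31 - 40828 = 36*31 - 40828 = 1116 - 40828 = -39712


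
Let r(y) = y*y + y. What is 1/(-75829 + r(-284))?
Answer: 1/4543 ≈ 0.00022012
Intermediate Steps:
r(y) = y + y**2 (r(y) = y**2 + y = y + y**2)
1/(-75829 + r(-284)) = 1/(-75829 - 284*(1 - 284)) = 1/(-75829 - 284*(-283)) = 1/(-75829 + 80372) = 1/4543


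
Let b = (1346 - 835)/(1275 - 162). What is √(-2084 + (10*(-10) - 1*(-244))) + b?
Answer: 73/159 + 2*I*√485 ≈ 0.45912 + 44.045*I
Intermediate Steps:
b = 73/159 (b = 511/1113 = 511*(1/1113) = 73/159 ≈ 0.45912)
√(-2084 + (10*(-10) - 1*(-244))) + b = √(-2084 + (10*(-10) - 1*(-244))) + 73/159 = √(-2084 + (-100 + 244)) + 73/159 = √(-2084 + 144) + 73/159 = √(-1940) + 73/159 = 2*I*√485 + 73/159 = 73/159 + 2*I*√485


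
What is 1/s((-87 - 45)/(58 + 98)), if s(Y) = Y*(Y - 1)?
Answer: 169/264 ≈ 0.64015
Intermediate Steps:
s(Y) = Y*(-1 + Y)
1/s((-87 - 45)/(58 + 98)) = 1/(((-87 - 45)/(58 + 98))*(-1 + (-87 - 45)/(58 + 98))) = 1/((-132/156)*(-1 - 132/156)) = 1/((-132*1/156)*(-1 - 132*1/156)) = 1/(-11*(-1 - 11/13)/13) = 1/(-11/13*(-24/13)) = 1/(264/169) = 169/264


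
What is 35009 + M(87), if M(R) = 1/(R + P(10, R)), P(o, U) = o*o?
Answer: 6546684/187 ≈ 35009.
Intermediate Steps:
P(o, U) = o²
M(R) = 1/(100 + R) (M(R) = 1/(R + 10²) = 1/(R + 100) = 1/(100 + R))
35009 + M(87) = 35009 + 1/(100 + 87) = 35009 + 1/187 = 6546684/187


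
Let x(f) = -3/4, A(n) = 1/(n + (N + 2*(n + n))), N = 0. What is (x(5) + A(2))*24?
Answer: -78/5 ≈ -15.600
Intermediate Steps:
A(n) = 1/(5*n) (A(n) = 1/(n + (0 + 2*(n + n))) = 1/(n + (0 + 2*(2*n))) = 1/(n + (0 + 4*n)) = 1/(n + 4*n) = 1/(5*n))
x(f) = -¾ (x(f) = -3*¼ = -¾)
(x(5) + A(2))*24 = (-¾ + (⅕)/2)*24 = (-¾ + (⅕)*(½))*24 = (-¾ + ⅒)*24 = -13/20*24 = -78/5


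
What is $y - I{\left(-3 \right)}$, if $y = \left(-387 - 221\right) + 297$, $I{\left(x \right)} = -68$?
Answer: $-243$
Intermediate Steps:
$y = -311$ ($y = -608 + 297 = -311$)
$y - I{\left(-3 \right)} = -311 - -68 = -311 + 68 = -243$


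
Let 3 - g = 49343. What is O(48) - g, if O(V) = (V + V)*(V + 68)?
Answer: 60476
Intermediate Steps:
g = -49340 (g = 3 - 1*49343 = 3 - 49343 = -49340)
O(V) = 2*V*(68 + V) (O(V) = (2*V)*(68 + V) = 2*V*(68 + V))
O(48) - g = 2*48*(68 + 48) - 1*(-49340) = 2*48*116 + 49340 = 11136 + 49340 = 60476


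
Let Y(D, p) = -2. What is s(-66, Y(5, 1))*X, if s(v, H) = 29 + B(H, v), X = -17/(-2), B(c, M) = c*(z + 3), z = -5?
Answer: 561/2 ≈ 280.50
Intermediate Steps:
B(c, M) = -2*c (B(c, M) = c*(-5 + 3) = c*(-2) = -2*c)
X = 17/2 (X = -17*(-½) = 17/2 ≈ 8.5000)
s(v, H) = 29 - 2*H
s(-66, Y(5, 1))*X = (29 - 2*(-2))*(17/2) = (29 + 4)*(17/2) = 33*(17/2) = 561/2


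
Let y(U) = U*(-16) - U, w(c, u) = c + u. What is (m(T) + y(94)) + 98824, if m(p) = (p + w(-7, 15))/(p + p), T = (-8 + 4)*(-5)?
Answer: 972267/10 ≈ 97227.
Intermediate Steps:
y(U) = -17*U (y(U) = -16*U - U = -17*U)
T = 20 (T = -4*(-5) = 20)
m(p) = (8 + p)/(2*p) (m(p) = (p + (-7 + 15))/(p + p) = (p + 8)/((2*p)) = (8 + p)*(1/(2*p)) = (8 + p)/(2*p))
(m(T) + y(94)) + 98824 = ((½)*(8 + 20)/20 - 17*94) + 98824 = ((½)*(1/20)*28 - 1598) + 98824 = (7/10 - 1598) + 98824 = -15973/10 + 98824 = 972267/10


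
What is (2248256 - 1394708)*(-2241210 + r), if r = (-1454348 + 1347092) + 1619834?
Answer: -621922386336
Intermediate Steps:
r = 1512578 (r = -107256 + 1619834 = 1512578)
(2248256 - 1394708)*(-2241210 + r) = (2248256 - 1394708)*(-2241210 + 1512578) = 853548*(-728632) = -621922386336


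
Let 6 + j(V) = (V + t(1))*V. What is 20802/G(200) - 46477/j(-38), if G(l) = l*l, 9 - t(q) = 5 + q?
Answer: -228942269/6620000 ≈ -34.583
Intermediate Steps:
t(q) = 4 - q (t(q) = 9 - (5 + q) = 9 + (-5 - q) = 4 - q)
G(l) = l²
j(V) = -6 + V*(3 + V) (j(V) = -6 + (V + (4 - 1*1))*V = -6 + (V + (4 - 1))*V = -6 + (V + 3)*V = -6 + (3 + V)*V = -6 + V*(3 + V))
20802/G(200) - 46477/j(-38) = 20802/(200²) - 46477/(-6 + (-38)² + 3*(-38)) = 20802/40000 - 46477/(-6 + 1444 - 114) = 20802*(1/40000) - 46477/1324 = 10401/20000 - 46477*1/1324 = 10401/20000 - 46477/1324 = -228942269/6620000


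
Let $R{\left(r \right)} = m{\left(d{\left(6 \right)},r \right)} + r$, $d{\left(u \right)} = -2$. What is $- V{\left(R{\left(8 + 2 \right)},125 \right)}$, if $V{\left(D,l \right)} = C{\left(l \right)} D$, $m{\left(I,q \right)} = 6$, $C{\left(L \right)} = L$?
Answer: $-2000$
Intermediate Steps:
$R{\left(r \right)} = 6 + r$
$V{\left(D,l \right)} = D l$ ($V{\left(D,l \right)} = l D = D l$)
$- V{\left(R{\left(8 + 2 \right)},125 \right)} = - \left(6 + \left(8 + 2\right)\right) 125 = - \left(6 + 10\right) 125 = - 16 \cdot 125 = \left(-1\right) 2000 = -2000$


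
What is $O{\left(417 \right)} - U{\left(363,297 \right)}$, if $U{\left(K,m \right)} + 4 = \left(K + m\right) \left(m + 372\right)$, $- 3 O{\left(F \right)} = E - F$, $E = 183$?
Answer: $-441458$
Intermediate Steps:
$O{\left(F \right)} = -61 + \frac{F}{3}$ ($O{\left(F \right)} = - \frac{183 - F}{3} = -61 + \frac{F}{3}$)
$U{\left(K,m \right)} = -4 + \left(372 + m\right) \left(K + m\right)$ ($U{\left(K,m \right)} = -4 + \left(K + m\right) \left(m + 372\right) = -4 + \left(K + m\right) \left(372 + m\right) = -4 + \left(372 + m\right) \left(K + m\right)$)
$O{\left(417 \right)} - U{\left(363,297 \right)} = \left(-61 + \frac{1}{3} \cdot 417\right) - \left(-4 + 297^{2} + 372 \cdot 363 + 372 \cdot 297 + 363 \cdot 297\right) = \left(-61 + 139\right) - \left(-4 + 88209 + 135036 + 110484 + 107811\right) = 78 - 441536 = -441458$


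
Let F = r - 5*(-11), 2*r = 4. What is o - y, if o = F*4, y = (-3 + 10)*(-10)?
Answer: 298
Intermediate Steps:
r = 2 (r = (1/2)*4 = 2)
F = 57 (F = 2 - 5*(-11) = 2 + 55 = 57)
y = -70 (y = 7*(-10) = -70)
o = 228 (o = 57*4 = 228)
o - y = 228 - 1*(-70) = 228 + 70 = 298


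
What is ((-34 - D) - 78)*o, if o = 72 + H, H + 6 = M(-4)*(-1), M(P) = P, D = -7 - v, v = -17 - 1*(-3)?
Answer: -8330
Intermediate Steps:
v = -14 (v = -17 + 3 = -14)
D = 7 (D = -7 - 1*(-14) = -7 + 14 = 7)
H = -2 (H = -6 - 4*(-1) = -6 + 4 = -2)
o = 70 (o = 72 - 2 = 70)
((-34 - D) - 78)*o = ((-34 - 1*7) - 78)*70 = ((-34 - 7) - 78)*70 = (-41 - 78)*70 = -119*70 = -8330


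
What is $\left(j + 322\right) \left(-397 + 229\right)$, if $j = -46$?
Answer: $-46368$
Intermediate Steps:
$\left(j + 322\right) \left(-397 + 229\right) = \left(-46 + 322\right) \left(-397 + 229\right) = 276 \left(-168\right) = -46368$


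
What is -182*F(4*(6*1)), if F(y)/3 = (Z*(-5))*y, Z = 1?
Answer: 65520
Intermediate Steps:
F(y) = -15*y (F(y) = 3*((1*(-5))*y) = 3*(-5*y) = -15*y)
-182*F(4*(6*1)) = -(-2730)*4*(6*1) = -(-2730)*4*6 = -(-2730)*24 = -182*(-360) = 65520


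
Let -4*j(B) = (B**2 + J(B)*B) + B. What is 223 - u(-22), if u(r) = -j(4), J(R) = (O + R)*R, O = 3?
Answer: 190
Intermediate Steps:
J(R) = R*(3 + R) (J(R) = (3 + R)*R = R*(3 + R))
j(B) = -B/4 - B**2/4 - B**2*(3 + B)/4 (j(B) = -((B**2 + (B*(3 + B))*B) + B)/4 = -((B**2 + B**2*(3 + B)) + B)/4 = -(B + B**2 + B**2*(3 + B))/4 = -B/4 - B**2/4 - B**2*(3 + B)/4)
u(r) = 33 (u(r) = -(-1)*4*(1 + 4 + 4*(3 + 4))/4 = -(-1)*4*(1 + 4 + 4*7)/4 = -(-1)*4*(1 + 4 + 28)/4 = -(-1)*4*33/4 = -1*(-33) = 33)
223 - u(-22) = 223 - 1*33 = 223 - 33 = 190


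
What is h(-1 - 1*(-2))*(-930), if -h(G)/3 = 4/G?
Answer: 11160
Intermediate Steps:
h(G) = -12/G
h(-1 - 1*(-2))*(-930) = -12/(-1 - 1*(-2))*(-930) = -12/(-1 + 2)*(-930) = -12/1*(-930) = -12*1*(-930) = -12*(-930) = 11160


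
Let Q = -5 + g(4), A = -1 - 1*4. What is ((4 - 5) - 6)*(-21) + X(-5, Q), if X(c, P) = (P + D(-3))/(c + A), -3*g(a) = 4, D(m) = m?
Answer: 2219/15 ≈ 147.93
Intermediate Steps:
g(a) = -4/3 (g(a) = -1/3*4 = -4/3)
A = -5 (A = -1 - 4 = -5)
Q = -19/3 (Q = -5 - 4/3 = -19/3 ≈ -6.3333)
X(c, P) = (-3 + P)/(-5 + c) (X(c, P) = (P - 3)/(c - 5) = (-3 + P)/(-5 + c))
((4 - 5) - 6)*(-21) + X(-5, Q) = ((4 - 5) - 6)*(-21) + (-3 - 19/3)/(-5 - 5) = (-1 - 6)*(-21) - 28/3/(-10) = -7*(-21) - 1/10*(-28/3) = 147 + 14/15 = 2219/15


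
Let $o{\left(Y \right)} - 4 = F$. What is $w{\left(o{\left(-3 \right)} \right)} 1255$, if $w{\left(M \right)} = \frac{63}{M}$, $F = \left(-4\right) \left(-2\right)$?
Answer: $\frac{26355}{4} \approx 6588.8$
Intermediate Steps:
$F = 8$
$o{\left(Y \right)} = 12$ ($o{\left(Y \right)} = 4 + 8 = 12$)
$w{\left(o{\left(-3 \right)} \right)} 1255 = \frac{63}{12} \cdot 1255 = 63 \cdot \frac{1}{12} \cdot 1255 = \frac{21}{4} \cdot 1255 = \frac{26355}{4}$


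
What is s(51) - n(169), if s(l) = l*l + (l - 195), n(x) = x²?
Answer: -26104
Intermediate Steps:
s(l) = -195 + l + l² (s(l) = l² + (-195 + l) = -195 + l + l²)
s(51) - n(169) = (-195 + 51 + 51²) - 1*169² = (-195 + 51 + 2601) - 1*28561 = 2457 - 28561 = -26104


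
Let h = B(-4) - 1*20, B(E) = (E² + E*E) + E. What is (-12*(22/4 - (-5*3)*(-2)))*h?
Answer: 2352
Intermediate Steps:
B(E) = E + 2*E² (B(E) = (E² + E²) + E = 2*E² + E = E + 2*E²)
h = 8 (h = -4*(1 + 2*(-4)) - 1*20 = -4*(1 - 8) - 20 = -4*(-7) - 20 = 28 - 20 = 8)
(-12*(22/4 - (-5*3)*(-2)))*h = -12*(22/4 - (-5*3)*(-2))*8 = -12*(22*(¼) - (-15)*(-2))*8 = -12*(11/2 - 1*30)*8 = -12*(11/2 - 30)*8 = -12*(-49/2)*8 = 294*8 = 2352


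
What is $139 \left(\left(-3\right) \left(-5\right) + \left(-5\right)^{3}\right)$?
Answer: $-15290$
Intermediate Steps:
$139 \left(\left(-3\right) \left(-5\right) + \left(-5\right)^{3}\right) = 139 \left(15 - 125\right) = 139 \left(-110\right) = -15290$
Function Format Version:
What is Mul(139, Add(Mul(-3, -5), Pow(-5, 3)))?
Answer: -15290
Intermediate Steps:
Mul(139, Add(Mul(-3, -5), Pow(-5, 3))) = Mul(139, Add(15, -125)) = Mul(139, -110) = -15290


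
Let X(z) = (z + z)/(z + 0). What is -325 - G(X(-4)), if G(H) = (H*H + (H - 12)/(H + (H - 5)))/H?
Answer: -332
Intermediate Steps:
X(z) = 2 (X(z) = (2*z)/z = 2)
G(H) = (H² + (-12 + H)/(-5 + 2*H))/H (G(H) = (H² + (-12 + H)/(H + (-5 + H)))/H = (H² + (-12 + H)/(-5 + 2*H))/H)
-325 - G(X(-4)) = -325 - (-12 + 2 - 5*2² + 2*2³)/(2*(-5 + 2*2)) = -325 - (-12 + 2 - 5*4 + 2*8)/(2*(-5 + 4)) = -325 - (-12 + 2 - 20 + 16)/(2*(-1)) = -325 - (-1)*(-14)/2 = -325 - 1*7 = -325 - 7 = -332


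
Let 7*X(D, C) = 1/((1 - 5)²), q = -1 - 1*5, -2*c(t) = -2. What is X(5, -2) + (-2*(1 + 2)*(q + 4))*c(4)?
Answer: 1345/112 ≈ 12.009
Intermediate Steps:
c(t) = 1 (c(t) = -½*(-2) = 1)
q = -6 (q = -1 - 5 = -6)
X(D, C) = 1/112 (X(D, C) = 1/(7*((1 - 5)²)) = 1/(7*((-4)²)) = (⅐)/16 = (⅐)*(1/16) = 1/112)
X(5, -2) + (-2*(1 + 2)*(q + 4))*c(4) = 1/112 - 2*(1 + 2)*(-6 + 4)*1 = 1/112 - 6*(-2)*1 = 1/112 - 2*(-6)*1 = 1/112 + 12*1 = 1/112 + 12 = 1345/112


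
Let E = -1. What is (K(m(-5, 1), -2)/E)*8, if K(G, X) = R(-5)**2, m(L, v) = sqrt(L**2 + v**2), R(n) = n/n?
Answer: -8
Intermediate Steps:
R(n) = 1
K(G, X) = 1 (K(G, X) = 1**2 = 1)
(K(m(-5, 1), -2)/E)*8 = (1/(-1))*8 = (1*(-1))*8 = -1*8 = -8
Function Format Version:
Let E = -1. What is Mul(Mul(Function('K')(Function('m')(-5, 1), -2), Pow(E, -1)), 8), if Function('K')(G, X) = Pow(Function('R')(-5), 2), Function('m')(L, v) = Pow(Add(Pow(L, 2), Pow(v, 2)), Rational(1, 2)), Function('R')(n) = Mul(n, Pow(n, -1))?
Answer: -8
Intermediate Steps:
Function('R')(n) = 1
Function('K')(G, X) = 1 (Function('K')(G, X) = Pow(1, 2) = 1)
Mul(Mul(Function('K')(Function('m')(-5, 1), -2), Pow(E, -1)), 8) = Mul(Mul(1, Pow(-1, -1)), 8) = Mul(Mul(1, -1), 8) = Mul(-1, 8) = -8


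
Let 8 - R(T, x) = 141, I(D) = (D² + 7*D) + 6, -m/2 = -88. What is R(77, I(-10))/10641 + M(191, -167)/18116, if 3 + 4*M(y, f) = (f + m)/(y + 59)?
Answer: -2417312981/192772356000 ≈ -0.012540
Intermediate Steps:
m = 176 (m = -2*(-88) = 176)
I(D) = 6 + D² + 7*D
R(T, x) = -133 (R(T, x) = 8 - 1*141 = 8 - 141 = -133)
M(y, f) = -¾ + (176 + f)/(4*(59 + y)) (M(y, f) = -¾ + ((f + 176)/(y + 59))/4 = -¾ + ((176 + f)/(59 + y))/4 = -¾ + (176 + f)/(4*(59 + y)))
R(77, I(-10))/10641 + M(191, -167)/18116 = -133/10641 + ((-1 - 167 - 3*191)/(4*(59 + 191)))/18116 = -133*1/10641 + ((¼)*(-1 - 167 - 573)/250)*(1/18116) = -133/10641 + ((¼)*(1/250)*(-741))*(1/18116) = -133/10641 - 741/1000*1/18116 = -133/10641 - 741/18116000 = -2417312981/192772356000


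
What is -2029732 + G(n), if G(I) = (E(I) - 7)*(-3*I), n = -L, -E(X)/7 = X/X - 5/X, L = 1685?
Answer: -2100607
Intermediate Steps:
E(X) = -7 + 35/X (E(X) = -7*(X/X - 5/X) = -7*(1 - 5/X) = -7 + 35/X)
n = -1685 (n = -1*1685 = -1685)
G(I) = -3*I*(-14 + 35/I) (G(I) = ((-7 + 35/I) - 7)*(-3*I) = (-14 + 35/I)*(-3*I) = -3*I*(-14 + 35/I))
-2029732 + G(n) = -2029732 + (-105 + 42*(-1685)) = -2029732 + (-105 - 70770) = -2029732 - 70875 = -2100607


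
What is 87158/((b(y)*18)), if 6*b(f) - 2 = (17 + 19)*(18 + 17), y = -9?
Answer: 43579/1893 ≈ 23.021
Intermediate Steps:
b(f) = 631/3 (b(f) = ⅓ + ((17 + 19)*(18 + 17))/6 = ⅓ + (36*35)/6 = ⅓ + (⅙)*1260 = ⅓ + 210 = 631/3)
87158/((b(y)*18)) = 87158/(((631/3)*18)) = 87158/3786 = 87158*(1/3786) = 43579/1893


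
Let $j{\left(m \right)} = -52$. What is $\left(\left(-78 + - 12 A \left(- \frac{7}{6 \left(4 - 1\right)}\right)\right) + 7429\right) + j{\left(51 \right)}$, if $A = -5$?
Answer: $\frac{21827}{3} \approx 7275.7$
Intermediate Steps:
$\left(\left(-78 + - 12 A \left(- \frac{7}{6 \left(4 - 1\right)}\right)\right) + 7429\right) + j{\left(51 \right)} = \left(\left(-78 + \left(-12\right) \left(-5\right) \left(- \frac{7}{6 \left(4 - 1\right)}\right)\right) + 7429\right) - 52 = \left(\left(-78 + 60 \left(- \frac{7}{6 \cdot 3}\right)\right) + 7429\right) - 52 = \left(\left(-78 + 60 \left(- \frac{7}{18}\right)\right) + 7429\right) - 52 = \left(\left(-78 - \frac{70}{3}\right) + 7429\right) - 52 = \left(- \frac{304}{3} + 7429\right) - 52 = \frac{21983}{3} - 52 = \frac{21827}{3}$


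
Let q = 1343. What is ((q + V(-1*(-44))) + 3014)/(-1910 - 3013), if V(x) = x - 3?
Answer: -1466/1641 ≈ -0.89336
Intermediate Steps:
V(x) = -3 + x
((q + V(-1*(-44))) + 3014)/(-1910 - 3013) = ((1343 + (-3 - 1*(-44))) + 3014)/(-1910 - 3013) = ((1343 + (-3 + 44)) + 3014)/(-4923) = ((1343 + 41) + 3014)*(-1/4923) = (1384 + 3014)*(-1/4923) = 4398*(-1/4923) = -1466/1641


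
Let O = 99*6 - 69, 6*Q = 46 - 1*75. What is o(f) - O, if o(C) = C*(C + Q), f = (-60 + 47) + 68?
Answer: 13405/6 ≈ 2234.2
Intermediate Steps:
Q = -29/6 (Q = (46 - 1*75)/6 = (46 - 75)/6 = (1/6)*(-29) = -29/6 ≈ -4.8333)
O = 525 (O = 594 - 69 = 525)
f = 55 (f = -13 + 68 = 55)
o(C) = C*(-29/6 + C) (o(C) = C*(C - 29/6) = C*(-29/6 + C))
o(f) - O = (1/6)*55*(-29 + 6*55) - 1*525 = (1/6)*55*(-29 + 330) - 525 = (1/6)*55*301 - 525 = 16555/6 - 525 = 13405/6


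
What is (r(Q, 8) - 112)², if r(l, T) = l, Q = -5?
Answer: 13689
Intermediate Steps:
(r(Q, 8) - 112)² = (-5 - 112)² = (-117)² = 13689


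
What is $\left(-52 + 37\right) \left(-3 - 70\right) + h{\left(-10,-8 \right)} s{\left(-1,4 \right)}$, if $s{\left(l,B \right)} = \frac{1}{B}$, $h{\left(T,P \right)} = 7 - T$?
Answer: $\frac{4397}{4} \approx 1099.3$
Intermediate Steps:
$\left(-52 + 37\right) \left(-3 - 70\right) + h{\left(-10,-8 \right)} s{\left(-1,4 \right)} = \left(-52 + 37\right) \left(-3 - 70\right) + \frac{7 - -10}{4} = \left(-15\right) \left(-73\right) + \left(7 + 10\right) \frac{1}{4} = 1095 + 17 \cdot \frac{1}{4} = 1095 + \frac{17}{4} = \frac{4397}{4}$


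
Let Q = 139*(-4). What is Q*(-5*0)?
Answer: 0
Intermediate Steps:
Q = -556
Q*(-5*0) = -(-2780)*0 = -556*0 = 0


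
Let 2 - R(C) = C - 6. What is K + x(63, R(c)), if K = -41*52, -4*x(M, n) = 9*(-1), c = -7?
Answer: -8519/4 ≈ -2129.8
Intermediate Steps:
R(C) = 8 - C (R(C) = 2 - (C - 6) = 2 - (-6 + C) = 2 + (6 - C) = 8 - C)
x(M, n) = 9/4 (x(M, n) = -9*(-1)/4 = -¼*(-9) = 9/4)
K = -2132
K + x(63, R(c)) = -2132 + 9/4 = -8519/4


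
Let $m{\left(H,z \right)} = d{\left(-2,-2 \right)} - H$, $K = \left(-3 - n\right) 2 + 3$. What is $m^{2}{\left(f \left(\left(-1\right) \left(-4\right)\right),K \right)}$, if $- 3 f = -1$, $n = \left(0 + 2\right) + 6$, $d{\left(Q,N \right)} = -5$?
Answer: $\frac{361}{9} \approx 40.111$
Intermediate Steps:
$n = 8$ ($n = 2 + 6 = 8$)
$K = -19$ ($K = \left(-3 - 8\right) 2 + 3 = \left(-11\right) 2 + 3 = -22 + 3 = -19$)
$f = \frac{1}{3}$ ($f = \left(- \frac{1}{3}\right) \left(-1\right) = \frac{1}{3} \approx 0.33333$)
$m{\left(H,z \right)} = -5 - H$
$m^{2}{\left(f \left(\left(-1\right) \left(-4\right)\right),K \right)} = \left(-5 - \frac{\left(-1\right) \left(-4\right)}{3}\right)^{2} = \left(-5 - \frac{1}{3} \cdot 4\right)^{2} = \left(-5 - \frac{4}{3}\right)^{2} = \left(- \frac{19}{3}\right)^{2} = \frac{361}{9}$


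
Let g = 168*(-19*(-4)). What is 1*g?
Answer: 12768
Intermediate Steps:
g = 12768 (g = 168*76 = 12768)
1*g = 1*12768 = 12768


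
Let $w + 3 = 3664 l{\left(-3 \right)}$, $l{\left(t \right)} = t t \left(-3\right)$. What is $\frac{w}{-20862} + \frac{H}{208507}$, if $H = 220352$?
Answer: $\frac{8408263147}{1449957678} \approx 5.799$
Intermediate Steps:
$l{\left(t \right)} = - 3 t^{2}$ ($l{\left(t \right)} = t^{2} \left(-3\right) = - 3 t^{2}$)
$w = -98931$ ($w = -3 + 3664 \left(- 3 \left(-3\right)^{2}\right) = -3 + 3664 \left(\left(-3\right) 9\right) = -3 + 3664 \left(-27\right) = -3 - 98928 = -98931$)
$\frac{w}{-20862} + \frac{H}{208507} = - \frac{98931}{-20862} + \frac{220352}{208507} = \left(-98931\right) \left(- \frac{1}{20862}\right) + 220352 \cdot \frac{1}{208507} = \frac{32977}{6954} + \frac{220352}{208507} = \frac{8408263147}{1449957678}$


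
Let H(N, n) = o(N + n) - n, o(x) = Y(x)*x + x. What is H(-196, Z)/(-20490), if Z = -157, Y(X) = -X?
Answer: 24961/4098 ≈ 6.0910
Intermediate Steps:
o(x) = x - x² (o(x) = (-x)*x + x = -x² + x = x - x²)
H(N, n) = -n + (N + n)*(1 - N - n) (H(N, n) = (N + n)*(1 - (N + n)) - n = (N + n)*(1 + (-N - n)) - n = (N + n)*(1 - N - n) - n = -n + (N + n)*(1 - N - n))
H(-196, Z)/(-20490) = (-1*(-157) - (-196 - 157)*(-1 - 196 - 157))/(-20490) = (157 - 1*(-353)*(-354))*(-1/20490) = (157 - 124962)*(-1/20490) = -124805*(-1/20490) = 24961/4098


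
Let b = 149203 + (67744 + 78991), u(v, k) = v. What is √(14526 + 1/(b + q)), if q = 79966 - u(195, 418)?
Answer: √2050450252819915/375709 ≈ 120.52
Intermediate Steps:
q = 79771 (q = 79966 - 1*195 = 79966 - 195 = 79771)
b = 295938 (b = 149203 + 146735 = 295938)
√(14526 + 1/(b + q)) = √(14526 + 1/(295938 + 79771)) = √(14526 + 1/375709) = √(5457548935/375709) = √2050450252819915/375709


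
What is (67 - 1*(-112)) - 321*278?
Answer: -89059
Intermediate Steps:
(67 - 1*(-112)) - 321*278 = (67 + 112) - 89238 = 179 - 89238 = -89059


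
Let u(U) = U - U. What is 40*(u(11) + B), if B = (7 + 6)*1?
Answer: 520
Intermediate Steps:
u(U) = 0
B = 13 (B = 13*1 = 13)
40*(u(11) + B) = 40*(0 + 13) = 40*13 = 520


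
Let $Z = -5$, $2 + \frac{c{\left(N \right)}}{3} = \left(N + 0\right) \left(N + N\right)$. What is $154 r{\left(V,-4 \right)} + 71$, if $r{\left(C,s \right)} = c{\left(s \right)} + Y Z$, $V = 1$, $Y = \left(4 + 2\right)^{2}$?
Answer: $-13789$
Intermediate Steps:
$c{\left(N \right)} = -6 + 6 N^{2}$ ($c{\left(N \right)} = -6 + 3 \left(N + 0\right) \left(N + N\right) = -6 + 3 N 2 N = -6 + 3 \cdot 2 N^{2} = -6 + 6 N^{2}$)
$Y = 36$ ($Y = 6^{2} = 36$)
$r{\left(C,s \right)} = -186 + 6 s^{2}$ ($r{\left(C,s \right)} = \left(-6 + 6 s^{2}\right) + 36 \left(-5\right) = \left(-6 + 6 s^{2}\right) - 180 = -186 + 6 s^{2}$)
$154 r{\left(V,-4 \right)} + 71 = 154 \left(-186 + 6 \left(-4\right)^{2}\right) + 71 = 154 \left(-186 + 6 \cdot 16\right) + 71 = 154 \left(-186 + 96\right) + 71 = 154 \left(-90\right) + 71 = -13860 + 71 = -13789$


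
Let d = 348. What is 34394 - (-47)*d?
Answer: 50750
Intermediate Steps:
34394 - (-47)*d = 34394 - (-47)*348 = 34394 - 1*(-16356) = 34394 + 16356 = 50750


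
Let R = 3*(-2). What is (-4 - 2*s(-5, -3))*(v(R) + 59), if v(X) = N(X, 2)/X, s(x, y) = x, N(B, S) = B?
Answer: 360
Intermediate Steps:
R = -6
v(X) = 1 (v(X) = X/X = 1)
(-4 - 2*s(-5, -3))*(v(R) + 59) = (-4 - 2*(-5))*(1 + 59) = (-4 + 10)*60 = 6*60 = 360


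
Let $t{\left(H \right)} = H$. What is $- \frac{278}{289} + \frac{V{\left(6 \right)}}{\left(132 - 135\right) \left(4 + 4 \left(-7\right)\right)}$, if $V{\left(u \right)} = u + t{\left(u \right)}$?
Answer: $- \frac{1379}{1734} \approx -0.79527$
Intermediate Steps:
$V{\left(u \right)} = 2 u$ ($V{\left(u \right)} = u + u = 2 u$)
$- \frac{278}{289} + \frac{V{\left(6 \right)}}{\left(132 - 135\right) \left(4 + 4 \left(-7\right)\right)} = - \frac{278}{289} + \frac{2 \cdot 6}{\left(132 - 135\right) \left(4 + 4 \left(-7\right)\right)} = \left(-278\right) \frac{1}{289} + \frac{12}{\left(-3\right) \left(4 - 28\right)} = - \frac{278}{289} + \frac{12}{\left(-3\right) \left(-24\right)} = - \frac{278}{289} + \frac{12}{72} = - \frac{278}{289} + 12 \cdot \frac{1}{72} = - \frac{278}{289} + \frac{1}{6} = - \frac{1379}{1734}$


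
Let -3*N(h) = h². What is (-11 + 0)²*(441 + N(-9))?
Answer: 50094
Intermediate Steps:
N(h) = -h²/3
(-11 + 0)²*(441 + N(-9)) = (-11 + 0)²*(441 - ⅓*(-9)²) = (-11)²*(441 - ⅓*81) = 121*(441 - 27) = 121*414 = 50094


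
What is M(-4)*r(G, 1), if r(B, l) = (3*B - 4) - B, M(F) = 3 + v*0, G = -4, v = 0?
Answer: -36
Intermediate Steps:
M(F) = 3 (M(F) = 3 + 0*0 = 3 + 0 = 3)
r(B, l) = -4 + 2*B (r(B, l) = (-4 + 3*B) - B = -4 + 2*B)
M(-4)*r(G, 1) = 3*(-4 + 2*(-4)) = 3*(-4 - 8) = 3*(-12) = -36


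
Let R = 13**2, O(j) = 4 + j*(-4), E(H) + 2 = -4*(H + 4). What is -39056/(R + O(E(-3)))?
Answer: -39056/197 ≈ -198.25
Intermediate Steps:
E(H) = -18 - 4*H (E(H) = -2 - 4*(H + 4) = -2 - 4*(4 + H) = -2 + (-16 - 4*H) = -18 - 4*H)
O(j) = 4 - 4*j
R = 169
-39056/(R + O(E(-3))) = -39056/(169 + (4 - 4*(-18 - 4*(-3)))) = -39056/(169 + (4 - 4*(-18 + 12))) = -39056/(169 + (4 - 4*(-6))) = -39056/(169 + (4 + 24)) = -39056/(169 + 28) = -39056/197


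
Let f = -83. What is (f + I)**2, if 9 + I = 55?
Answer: 1369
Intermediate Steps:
I = 46 (I = -9 + 55 = 46)
(f + I)**2 = (-83 + 46)**2 = (-37)**2 = 1369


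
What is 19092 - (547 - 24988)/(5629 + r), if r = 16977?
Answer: 431618193/22606 ≈ 19093.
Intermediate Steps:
19092 - (547 - 24988)/(5629 + r) = 19092 - (547 - 24988)/(5629 + 16977) = 19092 - (-24441)/22606 = 19092 - 1*(-24441/22606) = 19092 + 24441/22606 = 431618193/22606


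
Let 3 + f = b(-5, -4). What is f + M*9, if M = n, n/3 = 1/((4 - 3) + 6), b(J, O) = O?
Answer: -22/7 ≈ -3.1429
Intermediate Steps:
f = -7 (f = -3 - 4 = -7)
n = 3/7 (n = 3/((4 - 3) + 6) = 3/(1 + 6) = 3/7 ≈ 0.42857)
M = 3/7 ≈ 0.42857
f + M*9 = -7 + (3/7)*9 = -7 + 27/7 = -22/7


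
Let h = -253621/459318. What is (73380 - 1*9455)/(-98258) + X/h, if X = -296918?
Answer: 13400388399565967/24920292218 ≈ 5.3773e+5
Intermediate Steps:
h = -253621/459318 (h = -253621*1/459318 = -253621/459318 ≈ -0.55217)
(73380 - 1*9455)/(-98258) + X/h = (73380 - 1*9455)/(-98258) - 296918/(-253621/459318) = (73380 - 9455)*(-1/98258) - 296918*(-459318/253621) = 63925*(-1/98258) + 136379781924/253621 = -63925/98258 + 136379781924/253621 = 13400388399565967/24920292218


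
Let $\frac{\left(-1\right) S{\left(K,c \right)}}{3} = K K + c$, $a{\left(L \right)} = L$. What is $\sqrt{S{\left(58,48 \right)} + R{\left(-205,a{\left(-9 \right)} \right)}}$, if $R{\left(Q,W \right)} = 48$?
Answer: $6 i \sqrt{283} \approx 100.94 i$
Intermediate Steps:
$S{\left(K,c \right)} = - 3 c - 3 K^{2}$ ($S{\left(K,c \right)} = - 3 \left(K K + c\right) = - 3 \left(K^{2} + c\right) = - 3 \left(c + K^{2}\right) = - 3 c - 3 K^{2}$)
$\sqrt{S{\left(58,48 \right)} + R{\left(-205,a{\left(-9 \right)} \right)}} = \sqrt{\left(\left(-3\right) 48 - 3 \cdot 58^{2}\right) + 48} = \sqrt{\left(-144 - 10092\right) + 48} = \sqrt{-10236 + 48} = \sqrt{-10188} = 6 i \sqrt{283}$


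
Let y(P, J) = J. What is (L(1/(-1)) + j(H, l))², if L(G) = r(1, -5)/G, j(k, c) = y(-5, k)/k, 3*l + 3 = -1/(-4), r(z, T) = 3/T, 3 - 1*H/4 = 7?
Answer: 64/25 ≈ 2.5600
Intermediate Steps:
H = -16 (H = 12 - 4*7 = 12 - 28 = -16)
l = -11/12 (l = -1 + (-1/(-4))/3 = -1 + (-1*(-¼))/3 = -1 + (⅓)*(¼) = -1 + 1/12 = -11/12 ≈ -0.91667)
j(k, c) = 1 (j(k, c) = k/k = 1)
L(G) = -3/(5*G) (L(G) = (3/(-5))/G = (3*(-⅕))/G = -3/(5*G))
(L(1/(-1)) + j(H, l))² = (-3/(5*(1/(-1))) + 1)² = (-⅗/(-1) + 1)² = (-⅗*(-1) + 1)² = (⅗ + 1)² = (8/5)² = 64/25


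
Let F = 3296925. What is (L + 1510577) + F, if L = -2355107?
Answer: 2452395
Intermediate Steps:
(L + 1510577) + F = (-2355107 + 1510577) + 3296925 = -844530 + 3296925 = 2452395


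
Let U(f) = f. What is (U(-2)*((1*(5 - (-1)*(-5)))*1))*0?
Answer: 0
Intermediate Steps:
(U(-2)*((1*(5 - (-1)*(-5)))*1))*0 = -2*1*(5 - (-1)*(-5))*0 = -2*1*(5 - 1*5)*0 = -2*1*(5 - 5)*0 = -2*1*0*0 = -0*0 = -2*0*0 = 0*0 = 0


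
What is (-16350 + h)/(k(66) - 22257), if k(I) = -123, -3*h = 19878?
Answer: 5744/5595 ≈ 1.0266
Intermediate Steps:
h = -6626 (h = -1/3*19878 = -6626)
(-16350 + h)/(k(66) - 22257) = (-16350 - 6626)/(-123 - 22257) = -22976/(-22380) = -22976*(-1/22380) = 5744/5595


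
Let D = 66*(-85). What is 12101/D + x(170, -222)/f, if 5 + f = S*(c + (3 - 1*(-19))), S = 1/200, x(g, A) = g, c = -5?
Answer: -202635283/5514630 ≈ -36.745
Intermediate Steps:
D = -5610
S = 1/200 ≈ 0.0050000
f = -983/200 (f = -5 + (-5 + (3 - 1*(-19)))/200 = -5 + (-5 + (3 + 19))/200 = -5 + (-5 + 22)/200 = -5 + (1/200)*17 = -5 + 17/200 = -983/200 ≈ -4.9150)
12101/D + x(170, -222)/f = 12101/(-5610) + 170/(-983/200) = 12101*(-1/5610) + 170*(-200/983) = -12101/5610 - 34000/983 = -202635283/5514630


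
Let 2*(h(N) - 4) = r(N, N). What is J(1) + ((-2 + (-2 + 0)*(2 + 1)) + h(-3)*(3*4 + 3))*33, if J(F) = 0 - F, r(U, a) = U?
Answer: 1945/2 ≈ 972.50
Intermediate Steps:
h(N) = 4 + N/2
J(F) = -F
J(1) + ((-2 + (-2 + 0)*(2 + 1)) + h(-3)*(3*4 + 3))*33 = -1*1 + ((-2 + (-2 + 0)*(2 + 1)) + (4 + (1/2)*(-3))*(3*4 + 3))*33 = -1 + ((-2 - 2*3) + (4 - 3/2)*(12 + 3))*33 = -1 + ((-2 - 6) + (5/2)*15)*33 = -1 + (-8 + 75/2)*33 = -1 + (59/2)*33 = -1 + 1947/2 = 1945/2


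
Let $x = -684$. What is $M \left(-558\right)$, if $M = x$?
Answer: $381672$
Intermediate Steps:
$M = -684$
$M \left(-558\right) = \left(-684\right) \left(-558\right) = 381672$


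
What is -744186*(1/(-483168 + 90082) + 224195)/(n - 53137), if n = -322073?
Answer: 3643531173581613/8193877670 ≈ 4.4467e+5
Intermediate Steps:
-744186*(1/(-483168 + 90082) + 224195)/(n - 53137) = -744186*(1/(-483168 + 90082) + 224195)/(-322073 - 53137) = -744186/((-375210/(1/(-393086) + 224195))) = -744186/((-375210/(-1/393086 + 224195))) = -744186/((-375210/88127915769/393086)) = -744186/((-375210*393086/88127915769)) = -744186/(-16387755340/9791990641) = -744186*(-9791990641/16387755340) = 3643531173581613/8193877670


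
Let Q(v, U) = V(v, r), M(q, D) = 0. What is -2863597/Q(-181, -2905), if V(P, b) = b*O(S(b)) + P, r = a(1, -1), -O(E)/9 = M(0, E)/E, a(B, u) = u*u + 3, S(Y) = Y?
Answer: 2863597/181 ≈ 15821.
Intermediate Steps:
a(B, u) = 3 + u² (a(B, u) = u² + 3 = 3 + u²)
O(E) = 0 (O(E) = -0/E = -9*0 = 0)
r = 4 (r = 3 + (-1)² = 3 + 1 = 4)
V(P, b) = P (V(P, b) = b*0 + P = 0 + P = P)
Q(v, U) = v
-2863597/Q(-181, -2905) = -2863597/(-181) = -2863597*(-1/181) = 2863597/181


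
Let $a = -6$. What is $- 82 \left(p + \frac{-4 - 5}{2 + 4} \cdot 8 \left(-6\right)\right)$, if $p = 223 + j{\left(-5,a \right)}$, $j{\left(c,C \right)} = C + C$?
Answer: $-23206$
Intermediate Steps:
$j{\left(c,C \right)} = 2 C$
$p = 211$ ($p = 223 + 2 \left(-6\right) = 223 - 12 = 211$)
$- 82 \left(p + \frac{-4 - 5}{2 + 4} \cdot 8 \left(-6\right)\right) = - 82 \left(211 + \frac{-4 - 5}{2 + 4} \cdot 8 \left(-6\right)\right) = - 82 \left(211 + - \frac{9}{6} \cdot 8 \left(-6\right)\right) = - 82 \left(211 + \left(-9\right) \frac{1}{6} \cdot 8 \left(-6\right)\right) = - 82 \left(211 + \left(- \frac{3}{2}\right) 8 \left(-6\right)\right) = - 82 \left(211 - -72\right) = - 82 \left(211 + 72\right) = \left(-82\right) 283 = -23206$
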